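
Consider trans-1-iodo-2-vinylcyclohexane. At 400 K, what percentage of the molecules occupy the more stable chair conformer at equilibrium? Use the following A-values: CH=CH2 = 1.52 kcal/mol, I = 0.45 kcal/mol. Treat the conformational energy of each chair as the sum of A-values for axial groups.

C1 and C2 have opposite parity, so for the trans isomer the two substituents are e,e in one chair and a,a in the other.
Chair I (vinyl axial, iodo axial): E = 1.97 kcal/mol; chair II (vinyl equatorial, iodo equatorial): E = 0.00 kcal/mol.
ΔG = 1.97 kcal/mol between the two chairs.
K = exp(ΔG/RT) with R = 1.987×10⁻³ kcal mol⁻¹ K⁻¹ and T = 400 K gives K ≈ 11.9.
Fraction in the lower-energy chair = K/(K+1) = 92.3%.

92.3%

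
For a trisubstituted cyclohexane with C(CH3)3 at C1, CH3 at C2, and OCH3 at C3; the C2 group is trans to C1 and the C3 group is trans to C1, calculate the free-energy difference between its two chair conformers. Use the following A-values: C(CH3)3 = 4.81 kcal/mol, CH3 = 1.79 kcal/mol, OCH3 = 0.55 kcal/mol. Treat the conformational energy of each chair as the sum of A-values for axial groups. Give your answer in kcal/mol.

Chair I (tert-butyl axial, methyl axial, methoxy equatorial): E = 6.60 kcal/mol.
Chair II (tert-butyl equatorial, methyl equatorial, methoxy axial): E = 0.55 kcal/mol.
ΔE = 6.60 − 0.55 = 6.05 kcal/mol; chair II is more stable.

6.05 kcal/mol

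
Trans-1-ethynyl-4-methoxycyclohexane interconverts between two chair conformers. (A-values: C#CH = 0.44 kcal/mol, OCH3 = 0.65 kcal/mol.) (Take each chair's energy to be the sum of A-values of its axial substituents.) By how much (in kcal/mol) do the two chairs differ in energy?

C1 and C4 have opposite parity, so for the trans isomer the two substituents are e,e in one chair and a,a in the other.
Chair I (ethynyl axial, methoxy axial): E = 1.09 kcal/mol.
Chair II (ethynyl equatorial, methoxy equatorial): E = 0.00 kcal/mol.
ΔE = 1.09 − 0.00 = 1.09 kcal/mol; chair II is more stable.

1.09 kcal/mol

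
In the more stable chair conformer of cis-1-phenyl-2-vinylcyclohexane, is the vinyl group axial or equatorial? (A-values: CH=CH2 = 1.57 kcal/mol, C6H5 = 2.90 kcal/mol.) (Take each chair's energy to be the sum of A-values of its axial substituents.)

axial

C1 and C2 have opposite parity, so for the cis isomer the two substituents are one axial and one equatorial in each chair.
Chair I (vinyl axial, phenyl equatorial): E = 1.57 kcal/mol.
Chair II (vinyl equatorial, phenyl axial): E = 2.90 kcal/mol.
Chair I is the more stable (lower-energy) conformer, and in that chair the vinyl group is axial.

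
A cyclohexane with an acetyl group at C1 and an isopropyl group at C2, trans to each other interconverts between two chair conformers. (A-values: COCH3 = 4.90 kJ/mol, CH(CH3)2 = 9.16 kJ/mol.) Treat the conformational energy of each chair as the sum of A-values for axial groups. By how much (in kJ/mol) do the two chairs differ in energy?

C1 and C2 have opposite parity, so for the trans isomer the two substituents are e,e in one chair and a,a in the other.
Chair I (acetyl axial, isopropyl axial): E = 14.06 kJ/mol.
Chair II (acetyl equatorial, isopropyl equatorial): E = 0.00 kJ/mol.
ΔE = 14.06 − 0.00 = 14.06 kJ/mol; chair II is more stable.

14.06 kJ/mol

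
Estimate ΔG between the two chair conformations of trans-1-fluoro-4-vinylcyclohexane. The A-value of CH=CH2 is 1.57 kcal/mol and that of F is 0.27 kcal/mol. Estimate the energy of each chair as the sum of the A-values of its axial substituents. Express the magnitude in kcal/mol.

1.84 kcal/mol

C1 and C4 have opposite parity, so for the trans isomer the two substituents are e,e in one chair and a,a in the other.
Chair I (vinyl axial, fluoro axial): E = 1.84 kcal/mol.
Chair II (vinyl equatorial, fluoro equatorial): E = 0.00 kcal/mol.
ΔE = 1.84 − 0.00 = 1.84 kcal/mol; chair II is more stable.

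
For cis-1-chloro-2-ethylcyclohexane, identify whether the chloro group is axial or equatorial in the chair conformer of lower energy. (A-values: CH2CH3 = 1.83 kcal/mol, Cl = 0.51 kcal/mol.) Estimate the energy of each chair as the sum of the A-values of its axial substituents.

axial

C1 and C2 have opposite parity, so for the cis isomer the two substituents are one axial and one equatorial in each chair.
Chair I (ethyl axial, chloro equatorial): E = 1.83 kcal/mol.
Chair II (ethyl equatorial, chloro axial): E = 0.51 kcal/mol.
Chair II is the more stable (lower-energy) conformer, and in that chair the chloro group is axial.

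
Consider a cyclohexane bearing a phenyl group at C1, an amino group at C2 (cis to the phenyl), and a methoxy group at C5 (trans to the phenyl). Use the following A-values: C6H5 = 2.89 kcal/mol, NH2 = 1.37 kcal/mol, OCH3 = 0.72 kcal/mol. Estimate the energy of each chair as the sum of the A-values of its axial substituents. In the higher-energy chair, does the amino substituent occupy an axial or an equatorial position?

equatorial

Chair I (phenyl axial, amino equatorial, methoxy equatorial): E = 2.89 kcal/mol.
Chair II (phenyl equatorial, amino axial, methoxy axial): E = 2.09 kcal/mol.
Chair I is the less stable (higher-energy) conformer, and in that chair the amino group is equatorial.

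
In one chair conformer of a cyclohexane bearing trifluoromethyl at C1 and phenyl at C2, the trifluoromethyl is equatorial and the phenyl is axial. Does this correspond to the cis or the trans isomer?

C1 and C2 have opposite parity, so their axial bonds point in opposite directions.
With opposite-parity carbons, two substituents on the same face are one axial and one equatorial; opposite faces give both axial or both equatorial.
Here the groups are equatorial/axial → same face → cis.

cis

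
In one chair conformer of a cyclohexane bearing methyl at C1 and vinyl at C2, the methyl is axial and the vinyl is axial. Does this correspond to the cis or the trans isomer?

trans

C1 and C2 have opposite parity, so their axial bonds point in opposite directions.
With opposite-parity carbons, two substituents on the same face are one axial and one equatorial; opposite faces give both axial or both equatorial.
Here the groups are axial/axial → opposite face → trans.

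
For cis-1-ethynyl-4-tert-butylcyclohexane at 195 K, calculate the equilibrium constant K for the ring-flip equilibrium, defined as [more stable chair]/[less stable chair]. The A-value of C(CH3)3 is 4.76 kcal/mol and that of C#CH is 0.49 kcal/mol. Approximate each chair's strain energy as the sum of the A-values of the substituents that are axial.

K ≈ 61105

C1 and C4 have opposite parity, so for the cis isomer the two substituents are one axial and one equatorial in each chair.
Chair I (tert-butyl axial, ethynyl equatorial): E = 4.76 kcal/mol; chair II (tert-butyl equatorial, ethynyl axial): E = 0.49 kcal/mol.
ΔG = 4.27 kcal/mol between the two chairs.
K = exp(ΔG/RT) with R = 1.987×10⁻³ kcal mol⁻¹ K⁻¹ and T = 195 K gives K ≈ 6.11e+04.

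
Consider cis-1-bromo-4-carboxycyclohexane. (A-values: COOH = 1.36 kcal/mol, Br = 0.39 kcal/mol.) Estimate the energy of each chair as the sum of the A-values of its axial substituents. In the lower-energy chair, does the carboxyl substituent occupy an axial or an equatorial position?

equatorial

C1 and C4 have opposite parity, so for the cis isomer the two substituents are one axial and one equatorial in each chair.
Chair I (carboxyl axial, bromo equatorial): E = 1.36 kcal/mol.
Chair II (carboxyl equatorial, bromo axial): E = 0.39 kcal/mol.
Chair II is the more stable (lower-energy) conformer, and in that chair the carboxyl group is equatorial.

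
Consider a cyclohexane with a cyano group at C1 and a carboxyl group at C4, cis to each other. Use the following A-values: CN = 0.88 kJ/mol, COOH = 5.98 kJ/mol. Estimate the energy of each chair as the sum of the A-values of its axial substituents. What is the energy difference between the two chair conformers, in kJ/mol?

5.10 kJ/mol

C1 and C4 have opposite parity, so for the cis isomer the two substituents are one axial and one equatorial in each chair.
Chair I (cyano axial, carboxyl equatorial): E = 0.88 kJ/mol.
Chair II (cyano equatorial, carboxyl axial): E = 5.98 kJ/mol.
ΔE = 5.98 − 0.88 = 5.10 kJ/mol; chair I is more stable.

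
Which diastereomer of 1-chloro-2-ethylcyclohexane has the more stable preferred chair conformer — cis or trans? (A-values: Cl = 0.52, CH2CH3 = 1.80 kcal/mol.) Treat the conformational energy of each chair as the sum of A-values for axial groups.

At 1,2 positions (parity opposite): cis → (a,e or e,a); trans → (e,e or a,a).
Best chair for cis: E = 0.52 kcal/mol; best chair for trans: E = 0.00 kcal/mol.
The trans isomer is lower by 0.52 kcal/mol.

trans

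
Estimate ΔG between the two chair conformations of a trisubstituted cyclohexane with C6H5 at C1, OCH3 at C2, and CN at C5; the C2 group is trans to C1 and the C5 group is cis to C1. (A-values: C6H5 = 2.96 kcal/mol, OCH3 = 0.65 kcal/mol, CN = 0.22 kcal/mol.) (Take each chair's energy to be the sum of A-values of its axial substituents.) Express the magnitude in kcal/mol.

3.83 kcal/mol

Chair I (phenyl axial, methoxy axial, cyano axial): E = 3.83 kcal/mol.
Chair II (phenyl equatorial, methoxy equatorial, cyano equatorial): E = 0.00 kcal/mol.
ΔE = 3.83 − 0.00 = 3.83 kcal/mol; chair II is more stable.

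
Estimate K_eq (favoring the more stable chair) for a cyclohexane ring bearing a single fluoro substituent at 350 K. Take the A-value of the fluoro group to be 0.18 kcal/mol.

K ≈ 1.30

One chair has the fluoro group axial (E = 0.18 kcal/mol) and the other has it equatorial (E = 0).
ΔG = 0.18 kcal/mol between the two chairs.
K = exp(ΔG/RT) with R = 1.987×10⁻³ kcal mol⁻¹ K⁻¹ and T = 350 K gives K ≈ 1.3.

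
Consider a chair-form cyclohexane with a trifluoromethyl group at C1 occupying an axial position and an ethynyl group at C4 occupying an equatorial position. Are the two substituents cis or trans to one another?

C1 and C4 have opposite parity, so their axial bonds point in opposite directions.
With opposite-parity carbons, two substituents on the same face are one axial and one equatorial; opposite faces give both axial or both equatorial.
Here the groups are axial/equatorial → same face → cis.

cis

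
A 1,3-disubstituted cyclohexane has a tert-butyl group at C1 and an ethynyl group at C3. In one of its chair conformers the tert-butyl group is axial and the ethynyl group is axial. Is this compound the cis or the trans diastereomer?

cis

C1 and C3 have the same parity, so their axial bonds point in the same direction.
With same-parity carbons, two substituents on the same face are both axial or both equatorial; opposite faces give one of each.
Here the groups are axial/axial → same face → cis.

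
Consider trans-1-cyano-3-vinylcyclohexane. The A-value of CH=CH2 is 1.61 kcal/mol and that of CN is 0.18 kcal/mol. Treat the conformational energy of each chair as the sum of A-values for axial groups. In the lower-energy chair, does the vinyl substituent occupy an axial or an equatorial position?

equatorial

C1 and C3 have the same parity, so for the trans isomer the two substituents are one axial and one equatorial in each chair.
Chair I (vinyl axial, cyano equatorial): E = 1.61 kcal/mol.
Chair II (vinyl equatorial, cyano axial): E = 0.18 kcal/mol.
Chair II is the more stable (lower-energy) conformer, and in that chair the vinyl group is equatorial.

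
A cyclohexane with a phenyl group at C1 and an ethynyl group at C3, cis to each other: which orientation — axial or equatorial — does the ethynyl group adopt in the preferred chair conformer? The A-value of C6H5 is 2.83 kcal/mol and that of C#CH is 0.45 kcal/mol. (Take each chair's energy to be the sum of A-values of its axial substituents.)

equatorial

C1 and C3 have the same parity, so for the cis isomer the two substituents are e,e in one chair and a,a in the other.
Chair I (phenyl axial, ethynyl axial): E = 3.28 kcal/mol.
Chair II (phenyl equatorial, ethynyl equatorial): E = 0.00 kcal/mol.
Chair II is the more stable (lower-energy) conformer, and in that chair the ethynyl group is equatorial.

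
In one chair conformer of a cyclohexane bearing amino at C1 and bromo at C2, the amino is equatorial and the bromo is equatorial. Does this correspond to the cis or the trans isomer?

C1 and C2 have opposite parity, so their axial bonds point in opposite directions.
With opposite-parity carbons, two substituents on the same face are one axial and one equatorial; opposite faces give both axial or both equatorial.
Here the groups are equatorial/equatorial → opposite face → trans.

trans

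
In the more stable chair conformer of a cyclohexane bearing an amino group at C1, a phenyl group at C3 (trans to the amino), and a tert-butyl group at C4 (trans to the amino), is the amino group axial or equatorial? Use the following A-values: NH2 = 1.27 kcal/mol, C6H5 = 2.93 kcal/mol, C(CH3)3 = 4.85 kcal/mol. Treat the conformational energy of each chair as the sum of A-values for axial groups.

Chair I (amino axial, phenyl equatorial, tert-butyl axial): E = 6.12 kcal/mol.
Chair II (amino equatorial, phenyl axial, tert-butyl equatorial): E = 2.93 kcal/mol.
Chair II is the more stable (lower-energy) conformer, and in that chair the amino group is equatorial.

equatorial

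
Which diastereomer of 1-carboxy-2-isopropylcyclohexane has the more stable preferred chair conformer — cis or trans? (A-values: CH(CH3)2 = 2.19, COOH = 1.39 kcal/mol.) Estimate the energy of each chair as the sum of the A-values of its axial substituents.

trans

At 1,2 positions (parity opposite): cis → (a,e or e,a); trans → (e,e or a,a).
Best chair for cis: E = 1.39 kcal/mol; best chair for trans: E = 0.00 kcal/mol.
The trans isomer is lower by 1.39 kcal/mol.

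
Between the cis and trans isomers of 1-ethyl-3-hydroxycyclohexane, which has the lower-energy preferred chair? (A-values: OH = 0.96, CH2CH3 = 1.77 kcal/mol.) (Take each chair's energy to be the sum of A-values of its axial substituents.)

At 1,3 positions (parity same): cis → (e,e or a,a); trans → (a,e or e,a).
Best chair for cis: E = 0.00 kcal/mol; best chair for trans: E = 0.96 kcal/mol.
The cis isomer is lower by 0.96 kcal/mol.

cis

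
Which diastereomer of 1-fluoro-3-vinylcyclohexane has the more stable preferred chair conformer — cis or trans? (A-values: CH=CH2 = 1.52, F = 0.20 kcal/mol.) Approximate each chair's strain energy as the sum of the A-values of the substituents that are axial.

cis

At 1,3 positions (parity same): cis → (e,e or a,a); trans → (a,e or e,a).
Best chair for cis: E = 0.00 kcal/mol; best chair for trans: E = 0.20 kcal/mol.
The cis isomer is lower by 0.20 kcal/mol.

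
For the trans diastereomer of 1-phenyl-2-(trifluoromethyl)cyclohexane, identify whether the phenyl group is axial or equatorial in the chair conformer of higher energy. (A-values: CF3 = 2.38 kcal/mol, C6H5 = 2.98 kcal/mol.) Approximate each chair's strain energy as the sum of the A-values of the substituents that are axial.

C1 and C2 have opposite parity, so for the trans isomer the two substituents are e,e in one chair and a,a in the other.
Chair I (trifluoromethyl axial, phenyl axial): E = 5.36 kcal/mol.
Chair II (trifluoromethyl equatorial, phenyl equatorial): E = 0.00 kcal/mol.
Chair I is the less stable (higher-energy) conformer, and in that chair the phenyl group is axial.

axial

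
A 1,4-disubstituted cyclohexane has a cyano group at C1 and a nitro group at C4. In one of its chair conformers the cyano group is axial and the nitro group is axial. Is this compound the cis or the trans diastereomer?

C1 and C4 have opposite parity, so their axial bonds point in opposite directions.
With opposite-parity carbons, two substituents on the same face are one axial and one equatorial; opposite faces give both axial or both equatorial.
Here the groups are axial/axial → opposite face → trans.

trans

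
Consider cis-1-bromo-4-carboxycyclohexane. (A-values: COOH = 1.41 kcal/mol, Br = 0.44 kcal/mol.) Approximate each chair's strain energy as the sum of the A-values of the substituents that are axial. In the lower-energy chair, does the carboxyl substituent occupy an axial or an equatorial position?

equatorial

C1 and C4 have opposite parity, so for the cis isomer the two substituents are one axial and one equatorial in each chair.
Chair I (carboxyl axial, bromo equatorial): E = 1.41 kcal/mol.
Chair II (carboxyl equatorial, bromo axial): E = 0.44 kcal/mol.
Chair II is the more stable (lower-energy) conformer, and in that chair the carboxyl group is equatorial.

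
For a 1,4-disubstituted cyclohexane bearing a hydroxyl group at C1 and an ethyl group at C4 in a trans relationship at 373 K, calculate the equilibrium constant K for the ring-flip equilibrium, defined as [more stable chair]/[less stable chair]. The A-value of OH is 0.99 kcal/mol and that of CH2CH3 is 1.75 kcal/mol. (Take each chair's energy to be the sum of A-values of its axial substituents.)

C1 and C4 have opposite parity, so for the trans isomer the two substituents are e,e in one chair and a,a in the other.
Chair I (hydroxyl axial, ethyl axial): E = 2.74 kcal/mol; chair II (hydroxyl equatorial, ethyl equatorial): E = 0.00 kcal/mol.
ΔG = 2.74 kcal/mol between the two chairs.
K = exp(ΔG/RT) with R = 1.987×10⁻³ kcal mol⁻¹ K⁻¹ and T = 373 K gives K ≈ 40.3.

K ≈ 40.3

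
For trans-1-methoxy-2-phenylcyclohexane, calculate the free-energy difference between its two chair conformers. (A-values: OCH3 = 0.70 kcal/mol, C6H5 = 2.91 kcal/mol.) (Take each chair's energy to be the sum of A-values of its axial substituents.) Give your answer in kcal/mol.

3.61 kcal/mol

C1 and C2 have opposite parity, so for the trans isomer the two substituents are e,e in one chair and a,a in the other.
Chair I (methoxy axial, phenyl axial): E = 3.61 kcal/mol.
Chair II (methoxy equatorial, phenyl equatorial): E = 0.00 kcal/mol.
ΔE = 3.61 − 0.00 = 3.61 kcal/mol; chair II is more stable.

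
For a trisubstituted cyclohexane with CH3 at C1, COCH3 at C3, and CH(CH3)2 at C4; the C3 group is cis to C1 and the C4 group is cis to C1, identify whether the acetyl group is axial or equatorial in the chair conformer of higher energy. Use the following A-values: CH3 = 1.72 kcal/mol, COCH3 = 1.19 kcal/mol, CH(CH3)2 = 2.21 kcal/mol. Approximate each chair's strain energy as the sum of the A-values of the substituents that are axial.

axial

Chair I (methyl axial, acetyl axial, isopropyl equatorial): E = 2.91 kcal/mol.
Chair II (methyl equatorial, acetyl equatorial, isopropyl axial): E = 2.21 kcal/mol.
Chair I is the less stable (higher-energy) conformer, and in that chair the acetyl group is axial.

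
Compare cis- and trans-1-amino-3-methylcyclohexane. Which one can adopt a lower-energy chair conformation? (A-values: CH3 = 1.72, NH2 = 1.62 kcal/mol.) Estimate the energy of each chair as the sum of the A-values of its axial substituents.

At 1,3 positions (parity same): cis → (e,e or a,a); trans → (a,e or e,a).
Best chair for cis: E = 0.00 kcal/mol; best chair for trans: E = 1.62 kcal/mol.
The cis isomer is lower by 1.62 kcal/mol.

cis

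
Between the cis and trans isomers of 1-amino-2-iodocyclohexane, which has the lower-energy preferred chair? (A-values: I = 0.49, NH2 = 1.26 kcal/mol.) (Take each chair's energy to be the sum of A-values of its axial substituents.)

At 1,2 positions (parity opposite): cis → (a,e or e,a); trans → (e,e or a,a).
Best chair for cis: E = 0.49 kcal/mol; best chair for trans: E = 0.00 kcal/mol.
The trans isomer is lower by 0.49 kcal/mol.

trans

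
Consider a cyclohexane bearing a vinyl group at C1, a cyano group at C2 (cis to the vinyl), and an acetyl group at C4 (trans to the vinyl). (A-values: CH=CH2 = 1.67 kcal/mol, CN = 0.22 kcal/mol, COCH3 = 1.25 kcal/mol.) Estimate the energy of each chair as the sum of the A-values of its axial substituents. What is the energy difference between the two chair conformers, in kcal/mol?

2.70 kcal/mol

Chair I (vinyl axial, cyano equatorial, acetyl axial): E = 2.92 kcal/mol.
Chair II (vinyl equatorial, cyano axial, acetyl equatorial): E = 0.22 kcal/mol.
ΔE = 2.92 − 0.22 = 2.70 kcal/mol; chair II is more stable.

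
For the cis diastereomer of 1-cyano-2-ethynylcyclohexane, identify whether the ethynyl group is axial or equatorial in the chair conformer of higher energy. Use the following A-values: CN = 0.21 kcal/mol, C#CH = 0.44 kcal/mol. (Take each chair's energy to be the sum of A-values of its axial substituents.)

axial

C1 and C2 have opposite parity, so for the cis isomer the two substituents are one axial and one equatorial in each chair.
Chair I (cyano axial, ethynyl equatorial): E = 0.21 kcal/mol.
Chair II (cyano equatorial, ethynyl axial): E = 0.44 kcal/mol.
Chair II is the less stable (higher-energy) conformer, and in that chair the ethynyl group is axial.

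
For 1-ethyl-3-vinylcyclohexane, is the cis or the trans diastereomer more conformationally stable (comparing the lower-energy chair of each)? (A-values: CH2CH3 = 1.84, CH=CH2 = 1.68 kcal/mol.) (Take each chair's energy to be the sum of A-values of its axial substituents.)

At 1,3 positions (parity same): cis → (e,e or a,a); trans → (a,e or e,a).
Best chair for cis: E = 0.00 kcal/mol; best chair for trans: E = 1.68 kcal/mol.
The cis isomer is lower by 1.68 kcal/mol.

cis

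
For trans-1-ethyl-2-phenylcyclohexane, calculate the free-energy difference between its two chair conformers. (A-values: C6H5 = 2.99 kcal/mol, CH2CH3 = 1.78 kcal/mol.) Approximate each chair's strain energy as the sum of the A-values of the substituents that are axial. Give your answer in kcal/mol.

4.77 kcal/mol

C1 and C2 have opposite parity, so for the trans isomer the two substituents are e,e in one chair and a,a in the other.
Chair I (phenyl axial, ethyl axial): E = 4.77 kcal/mol.
Chair II (phenyl equatorial, ethyl equatorial): E = 0.00 kcal/mol.
ΔE = 4.77 − 0.00 = 4.77 kcal/mol; chair II is more stable.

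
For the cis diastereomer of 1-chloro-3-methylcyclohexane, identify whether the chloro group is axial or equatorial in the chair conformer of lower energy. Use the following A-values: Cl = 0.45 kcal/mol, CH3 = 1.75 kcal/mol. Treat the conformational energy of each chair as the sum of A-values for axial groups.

equatorial

C1 and C3 have the same parity, so for the cis isomer the two substituents are e,e in one chair and a,a in the other.
Chair I (chloro axial, methyl axial): E = 2.20 kcal/mol.
Chair II (chloro equatorial, methyl equatorial): E = 0.00 kcal/mol.
Chair II is the more stable (lower-energy) conformer, and in that chair the chloro group is equatorial.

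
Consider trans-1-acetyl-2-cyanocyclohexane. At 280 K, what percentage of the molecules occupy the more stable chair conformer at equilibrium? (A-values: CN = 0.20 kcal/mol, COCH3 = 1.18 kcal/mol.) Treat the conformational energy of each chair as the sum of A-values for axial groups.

92.3%

C1 and C2 have opposite parity, so for the trans isomer the two substituents are e,e in one chair and a,a in the other.
Chair I (cyano axial, acetyl axial): E = 1.38 kcal/mol; chair II (cyano equatorial, acetyl equatorial): E = 0.00 kcal/mol.
ΔG = 1.38 kcal/mol between the two chairs.
K = exp(ΔG/RT) with R = 1.987×10⁻³ kcal mol⁻¹ K⁻¹ and T = 280 K gives K ≈ 11.9.
Fraction in the lower-energy chair = K/(K+1) = 92.3%.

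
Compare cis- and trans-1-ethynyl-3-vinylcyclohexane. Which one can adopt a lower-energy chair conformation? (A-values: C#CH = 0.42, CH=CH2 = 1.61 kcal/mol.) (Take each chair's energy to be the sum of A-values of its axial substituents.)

At 1,3 positions (parity same): cis → (e,e or a,a); trans → (a,e or e,a).
Best chair for cis: E = 0.00 kcal/mol; best chair for trans: E = 0.42 kcal/mol.
The cis isomer is lower by 0.42 kcal/mol.

cis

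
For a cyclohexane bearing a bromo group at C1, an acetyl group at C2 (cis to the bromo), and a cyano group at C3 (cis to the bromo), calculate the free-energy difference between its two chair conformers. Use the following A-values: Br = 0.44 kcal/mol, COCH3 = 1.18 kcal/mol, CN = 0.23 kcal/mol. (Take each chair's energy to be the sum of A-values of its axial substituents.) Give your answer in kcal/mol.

Chair I (bromo axial, acetyl equatorial, cyano axial): E = 0.67 kcal/mol.
Chair II (bromo equatorial, acetyl axial, cyano equatorial): E = 1.18 kcal/mol.
ΔE = 1.18 − 0.67 = 0.51 kcal/mol; chair I is more stable.

0.51 kcal/mol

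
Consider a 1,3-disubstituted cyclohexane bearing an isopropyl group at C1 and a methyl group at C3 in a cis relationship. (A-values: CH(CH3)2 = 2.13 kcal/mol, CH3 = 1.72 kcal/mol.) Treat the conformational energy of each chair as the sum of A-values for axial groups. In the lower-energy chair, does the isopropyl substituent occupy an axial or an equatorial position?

equatorial

C1 and C3 have the same parity, so for the cis isomer the two substituents are e,e in one chair and a,a in the other.
Chair I (isopropyl axial, methyl axial): E = 3.85 kcal/mol.
Chair II (isopropyl equatorial, methyl equatorial): E = 0.00 kcal/mol.
Chair II is the more stable (lower-energy) conformer, and in that chair the isopropyl group is equatorial.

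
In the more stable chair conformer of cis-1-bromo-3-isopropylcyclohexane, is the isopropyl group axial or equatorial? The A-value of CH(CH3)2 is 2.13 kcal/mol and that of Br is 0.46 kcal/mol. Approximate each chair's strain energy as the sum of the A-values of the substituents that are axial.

C1 and C3 have the same parity, so for the cis isomer the two substituents are e,e in one chair and a,a in the other.
Chair I (isopropyl axial, bromo axial): E = 2.59 kcal/mol.
Chair II (isopropyl equatorial, bromo equatorial): E = 0.00 kcal/mol.
Chair II is the more stable (lower-energy) conformer, and in that chair the isopropyl group is equatorial.

equatorial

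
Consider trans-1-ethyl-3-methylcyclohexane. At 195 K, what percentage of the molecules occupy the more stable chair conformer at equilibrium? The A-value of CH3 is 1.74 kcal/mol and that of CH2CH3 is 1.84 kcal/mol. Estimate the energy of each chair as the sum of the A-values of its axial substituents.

56.4%

C1 and C3 have the same parity, so for the trans isomer the two substituents are one axial and one equatorial in each chair.
Chair I (methyl axial, ethyl equatorial): E = 1.74 kcal/mol; chair II (methyl equatorial, ethyl axial): E = 1.84 kcal/mol.
ΔG = 0.10 kcal/mol between the two chairs.
K = exp(ΔG/RT) with R = 1.987×10⁻³ kcal mol⁻¹ K⁻¹ and T = 195 K gives K ≈ 1.29.
Fraction in the lower-energy chair = K/(K+1) = 56.4%.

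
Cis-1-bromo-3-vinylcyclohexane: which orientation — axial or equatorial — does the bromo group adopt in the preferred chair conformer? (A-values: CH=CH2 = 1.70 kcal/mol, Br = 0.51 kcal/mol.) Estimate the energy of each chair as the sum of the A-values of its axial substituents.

equatorial

C1 and C3 have the same parity, so for the cis isomer the two substituents are e,e in one chair and a,a in the other.
Chair I (vinyl axial, bromo axial): E = 2.21 kcal/mol.
Chair II (vinyl equatorial, bromo equatorial): E = 0.00 kcal/mol.
Chair II is the more stable (lower-energy) conformer, and in that chair the bromo group is equatorial.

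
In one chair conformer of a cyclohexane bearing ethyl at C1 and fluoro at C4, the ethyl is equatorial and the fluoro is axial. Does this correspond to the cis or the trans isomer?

C1 and C4 have opposite parity, so their axial bonds point in opposite directions.
With opposite-parity carbons, two substituents on the same face are one axial and one equatorial; opposite faces give both axial or both equatorial.
Here the groups are equatorial/axial → same face → cis.

cis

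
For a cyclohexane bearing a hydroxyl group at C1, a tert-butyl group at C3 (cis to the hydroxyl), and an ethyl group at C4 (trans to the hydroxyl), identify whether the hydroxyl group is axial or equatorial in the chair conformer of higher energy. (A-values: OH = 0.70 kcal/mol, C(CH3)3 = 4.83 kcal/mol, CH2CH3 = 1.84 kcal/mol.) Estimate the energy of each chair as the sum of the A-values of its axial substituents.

axial

Chair I (hydroxyl axial, tert-butyl axial, ethyl axial): E = 7.37 kcal/mol.
Chair II (hydroxyl equatorial, tert-butyl equatorial, ethyl equatorial): E = 0.00 kcal/mol.
Chair I is the less stable (higher-energy) conformer, and in that chair the hydroxyl group is axial.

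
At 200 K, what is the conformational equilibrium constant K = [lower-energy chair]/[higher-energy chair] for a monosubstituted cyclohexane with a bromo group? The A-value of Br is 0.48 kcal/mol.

One chair has the bromo group axial (E = 0.48 kcal/mol) and the other has it equatorial (E = 0).
ΔG = 0.48 kcal/mol between the two chairs.
K = exp(ΔG/RT) with R = 1.987×10⁻³ kcal mol⁻¹ K⁻¹ and T = 200 K gives K ≈ 3.35.

K ≈ 3.35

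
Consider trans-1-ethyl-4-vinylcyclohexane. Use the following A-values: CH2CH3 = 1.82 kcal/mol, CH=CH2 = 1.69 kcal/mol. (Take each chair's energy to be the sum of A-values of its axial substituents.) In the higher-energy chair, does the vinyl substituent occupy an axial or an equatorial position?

C1 and C4 have opposite parity, so for the trans isomer the two substituents are e,e in one chair and a,a in the other.
Chair I (ethyl axial, vinyl axial): E = 3.51 kcal/mol.
Chair II (ethyl equatorial, vinyl equatorial): E = 0.00 kcal/mol.
Chair I is the less stable (higher-energy) conformer, and in that chair the vinyl group is axial.

axial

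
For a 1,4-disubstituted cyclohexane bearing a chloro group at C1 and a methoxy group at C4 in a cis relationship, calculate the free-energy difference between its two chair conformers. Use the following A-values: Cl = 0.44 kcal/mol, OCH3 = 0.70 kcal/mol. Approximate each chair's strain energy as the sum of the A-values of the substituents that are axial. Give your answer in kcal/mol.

C1 and C4 have opposite parity, so for the cis isomer the two substituents are one axial and one equatorial in each chair.
Chair I (chloro axial, methoxy equatorial): E = 0.44 kcal/mol.
Chair II (chloro equatorial, methoxy axial): E = 0.70 kcal/mol.
ΔE = 0.70 − 0.44 = 0.26 kcal/mol; chair I is more stable.

0.26 kcal/mol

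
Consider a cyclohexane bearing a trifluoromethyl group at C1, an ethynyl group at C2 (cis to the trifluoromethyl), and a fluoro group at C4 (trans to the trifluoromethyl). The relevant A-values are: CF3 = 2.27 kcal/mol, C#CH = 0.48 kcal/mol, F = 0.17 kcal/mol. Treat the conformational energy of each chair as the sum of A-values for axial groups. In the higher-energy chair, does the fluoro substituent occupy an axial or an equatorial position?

axial

Chair I (trifluoromethyl axial, ethynyl equatorial, fluoro axial): E = 2.44 kcal/mol.
Chair II (trifluoromethyl equatorial, ethynyl axial, fluoro equatorial): E = 0.48 kcal/mol.
Chair I is the less stable (higher-energy) conformer, and in that chair the fluoro group is axial.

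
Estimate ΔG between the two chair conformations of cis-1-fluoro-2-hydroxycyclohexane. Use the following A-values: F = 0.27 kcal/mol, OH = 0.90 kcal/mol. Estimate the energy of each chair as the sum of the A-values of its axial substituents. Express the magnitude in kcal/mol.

0.63 kcal/mol

C1 and C2 have opposite parity, so for the cis isomer the two substituents are one axial and one equatorial in each chair.
Chair I (fluoro axial, hydroxyl equatorial): E = 0.27 kcal/mol.
Chair II (fluoro equatorial, hydroxyl axial): E = 0.90 kcal/mol.
ΔE = 0.90 − 0.27 = 0.63 kcal/mol; chair I is more stable.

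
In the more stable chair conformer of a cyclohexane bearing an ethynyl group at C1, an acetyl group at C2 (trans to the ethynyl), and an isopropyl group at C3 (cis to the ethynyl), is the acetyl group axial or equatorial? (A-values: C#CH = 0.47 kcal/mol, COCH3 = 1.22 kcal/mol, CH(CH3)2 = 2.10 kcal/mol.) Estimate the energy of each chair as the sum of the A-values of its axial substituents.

equatorial

Chair I (ethynyl axial, acetyl axial, isopropyl axial): E = 3.79 kcal/mol.
Chair II (ethynyl equatorial, acetyl equatorial, isopropyl equatorial): E = 0.00 kcal/mol.
Chair II is the more stable (lower-energy) conformer, and in that chair the acetyl group is equatorial.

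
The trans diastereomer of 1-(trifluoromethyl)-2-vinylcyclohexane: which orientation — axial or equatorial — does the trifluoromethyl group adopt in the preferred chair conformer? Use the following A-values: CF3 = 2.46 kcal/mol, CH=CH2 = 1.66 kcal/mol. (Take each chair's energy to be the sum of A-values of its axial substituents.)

C1 and C2 have opposite parity, so for the trans isomer the two substituents are e,e in one chair and a,a in the other.
Chair I (trifluoromethyl axial, vinyl axial): E = 4.12 kcal/mol.
Chair II (trifluoromethyl equatorial, vinyl equatorial): E = 0.00 kcal/mol.
Chair II is the more stable (lower-energy) conformer, and in that chair the trifluoromethyl group is equatorial.

equatorial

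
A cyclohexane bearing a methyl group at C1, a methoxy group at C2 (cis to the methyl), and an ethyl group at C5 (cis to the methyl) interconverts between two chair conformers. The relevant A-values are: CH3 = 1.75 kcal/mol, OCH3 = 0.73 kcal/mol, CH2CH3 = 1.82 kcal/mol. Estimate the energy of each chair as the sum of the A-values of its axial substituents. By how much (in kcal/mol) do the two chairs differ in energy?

2.84 kcal/mol

Chair I (methyl axial, methoxy equatorial, ethyl axial): E = 3.57 kcal/mol.
Chair II (methyl equatorial, methoxy axial, ethyl equatorial): E = 0.73 kcal/mol.
ΔE = 3.57 − 0.73 = 2.84 kcal/mol; chair II is more stable.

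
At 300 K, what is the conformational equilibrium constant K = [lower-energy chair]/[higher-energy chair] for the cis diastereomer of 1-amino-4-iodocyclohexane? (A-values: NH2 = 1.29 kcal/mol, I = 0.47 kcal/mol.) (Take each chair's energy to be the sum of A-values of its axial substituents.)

K ≈ 3.96

C1 and C4 have opposite parity, so for the cis isomer the two substituents are one axial and one equatorial in each chair.
Chair I (amino axial, iodo equatorial): E = 1.29 kcal/mol; chair II (amino equatorial, iodo axial): E = 0.47 kcal/mol.
ΔG = 0.82 kcal/mol between the two chairs.
K = exp(ΔG/RT) with R = 1.987×10⁻³ kcal mol⁻¹ K⁻¹ and T = 300 K gives K ≈ 3.96.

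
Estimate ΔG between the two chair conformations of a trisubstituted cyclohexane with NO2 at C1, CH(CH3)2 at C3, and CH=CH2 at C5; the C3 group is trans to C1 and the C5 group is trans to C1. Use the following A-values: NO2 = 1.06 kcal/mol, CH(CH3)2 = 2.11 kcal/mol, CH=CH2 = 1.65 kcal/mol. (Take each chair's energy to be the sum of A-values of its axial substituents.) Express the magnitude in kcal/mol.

Chair I (nitro axial, isopropyl equatorial, vinyl equatorial): E = 1.06 kcal/mol.
Chair II (nitro equatorial, isopropyl axial, vinyl axial): E = 3.76 kcal/mol.
ΔE = 3.76 − 1.06 = 2.70 kcal/mol; chair I is more stable.

2.70 kcal/mol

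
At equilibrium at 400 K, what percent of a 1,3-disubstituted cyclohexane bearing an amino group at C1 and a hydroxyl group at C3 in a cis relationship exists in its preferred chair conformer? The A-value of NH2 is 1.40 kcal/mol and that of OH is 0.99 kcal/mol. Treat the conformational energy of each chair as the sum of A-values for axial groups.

C1 and C3 have the same parity, so for the cis isomer the two substituents are e,e in one chair and a,a in the other.
Chair I (amino axial, hydroxyl axial): E = 2.39 kcal/mol; chair II (amino equatorial, hydroxyl equatorial): E = 0.00 kcal/mol.
ΔG = 2.39 kcal/mol between the two chairs.
K = exp(ΔG/RT) with R = 1.987×10⁻³ kcal mol⁻¹ K⁻¹ and T = 400 K gives K ≈ 20.2.
Fraction in the lower-energy chair = K/(K+1) = 95.3%.

95.3%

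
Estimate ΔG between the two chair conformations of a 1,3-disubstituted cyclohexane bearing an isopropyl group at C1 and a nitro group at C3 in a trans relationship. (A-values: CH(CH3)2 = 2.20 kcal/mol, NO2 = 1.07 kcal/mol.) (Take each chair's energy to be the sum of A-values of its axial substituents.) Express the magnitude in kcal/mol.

1.13 kcal/mol

C1 and C3 have the same parity, so for the trans isomer the two substituents are one axial and one equatorial in each chair.
Chair I (isopropyl axial, nitro equatorial): E = 2.20 kcal/mol.
Chair II (isopropyl equatorial, nitro axial): E = 1.07 kcal/mol.
ΔE = 2.20 − 1.07 = 1.13 kcal/mol; chair II is more stable.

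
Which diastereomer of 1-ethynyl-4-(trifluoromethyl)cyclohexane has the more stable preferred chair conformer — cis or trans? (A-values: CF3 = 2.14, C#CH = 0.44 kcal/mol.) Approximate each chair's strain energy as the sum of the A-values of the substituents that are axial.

At 1,4 positions (parity opposite): cis → (a,e or e,a); trans → (e,e or a,a).
Best chair for cis: E = 0.44 kcal/mol; best chair for trans: E = 0.00 kcal/mol.
The trans isomer is lower by 0.44 kcal/mol.

trans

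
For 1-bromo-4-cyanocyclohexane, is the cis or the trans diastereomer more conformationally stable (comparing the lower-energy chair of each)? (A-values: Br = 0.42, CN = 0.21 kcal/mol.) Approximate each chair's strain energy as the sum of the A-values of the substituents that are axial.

At 1,4 positions (parity opposite): cis → (a,e or e,a); trans → (e,e or a,a).
Best chair for cis: E = 0.21 kcal/mol; best chair for trans: E = 0.00 kcal/mol.
The trans isomer is lower by 0.21 kcal/mol.

trans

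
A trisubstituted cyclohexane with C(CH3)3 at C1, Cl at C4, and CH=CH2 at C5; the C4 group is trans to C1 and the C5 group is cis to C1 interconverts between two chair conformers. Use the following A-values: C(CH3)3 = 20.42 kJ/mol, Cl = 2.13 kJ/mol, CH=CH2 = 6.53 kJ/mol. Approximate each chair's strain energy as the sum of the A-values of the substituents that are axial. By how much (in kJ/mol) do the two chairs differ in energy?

Chair I (tert-butyl axial, chloro axial, vinyl axial): E = 29.08 kJ/mol.
Chair II (tert-butyl equatorial, chloro equatorial, vinyl equatorial): E = 0.00 kJ/mol.
ΔE = 29.08 − 0.00 = 29.08 kJ/mol; chair II is more stable.

29.08 kJ/mol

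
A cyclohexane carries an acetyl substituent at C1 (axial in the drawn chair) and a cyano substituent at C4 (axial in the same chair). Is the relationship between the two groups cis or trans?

trans

C1 and C4 have opposite parity, so their axial bonds point in opposite directions.
With opposite-parity carbons, two substituents on the same face are one axial and one equatorial; opposite faces give both axial or both equatorial.
Here the groups are axial/axial → opposite face → trans.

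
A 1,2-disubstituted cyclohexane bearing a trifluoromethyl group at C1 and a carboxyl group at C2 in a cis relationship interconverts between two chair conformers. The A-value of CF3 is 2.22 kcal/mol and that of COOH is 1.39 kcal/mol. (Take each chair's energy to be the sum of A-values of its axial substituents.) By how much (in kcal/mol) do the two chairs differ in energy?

C1 and C2 have opposite parity, so for the cis isomer the two substituents are one axial and one equatorial in each chair.
Chair I (trifluoromethyl axial, carboxyl equatorial): E = 2.22 kcal/mol.
Chair II (trifluoromethyl equatorial, carboxyl axial): E = 1.39 kcal/mol.
ΔE = 2.22 − 1.39 = 0.83 kcal/mol; chair II is more stable.

0.83 kcal/mol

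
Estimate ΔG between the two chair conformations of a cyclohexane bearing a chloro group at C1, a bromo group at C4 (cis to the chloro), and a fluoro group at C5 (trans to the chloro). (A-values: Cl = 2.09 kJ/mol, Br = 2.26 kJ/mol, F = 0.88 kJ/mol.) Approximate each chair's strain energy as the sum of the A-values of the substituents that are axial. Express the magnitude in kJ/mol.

Chair I (chloro axial, bromo equatorial, fluoro equatorial): E = 2.09 kJ/mol.
Chair II (chloro equatorial, bromo axial, fluoro axial): E = 3.14 kJ/mol.
ΔE = 3.14 − 2.09 = 1.05 kJ/mol; chair I is more stable.

1.05 kJ/mol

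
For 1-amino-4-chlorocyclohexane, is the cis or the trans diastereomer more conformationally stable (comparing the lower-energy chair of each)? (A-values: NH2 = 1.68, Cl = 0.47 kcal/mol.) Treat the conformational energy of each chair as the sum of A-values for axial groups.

At 1,4 positions (parity opposite): cis → (a,e or e,a); trans → (e,e or a,a).
Best chair for cis: E = 0.47 kcal/mol; best chair for trans: E = 0.00 kcal/mol.
The trans isomer is lower by 0.47 kcal/mol.

trans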